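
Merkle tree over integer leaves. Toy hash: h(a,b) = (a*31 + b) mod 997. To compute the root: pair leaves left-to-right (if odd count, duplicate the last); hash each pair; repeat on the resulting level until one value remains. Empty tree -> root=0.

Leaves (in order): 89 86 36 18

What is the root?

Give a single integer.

Answer: 596

Derivation:
L0: [89, 86, 36, 18]
L1: h(89,86)=(89*31+86)%997=851 h(36,18)=(36*31+18)%997=137 -> [851, 137]
L2: h(851,137)=(851*31+137)%997=596 -> [596]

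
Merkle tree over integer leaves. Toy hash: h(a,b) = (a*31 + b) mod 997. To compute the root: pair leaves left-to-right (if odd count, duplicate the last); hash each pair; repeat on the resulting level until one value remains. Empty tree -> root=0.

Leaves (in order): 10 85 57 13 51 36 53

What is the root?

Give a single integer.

L0: [10, 85, 57, 13, 51, 36, 53]
L1: h(10,85)=(10*31+85)%997=395 h(57,13)=(57*31+13)%997=783 h(51,36)=(51*31+36)%997=620 h(53,53)=(53*31+53)%997=699 -> [395, 783, 620, 699]
L2: h(395,783)=(395*31+783)%997=67 h(620,699)=(620*31+699)%997=976 -> [67, 976]
L3: h(67,976)=(67*31+976)%997=62 -> [62]

Answer: 62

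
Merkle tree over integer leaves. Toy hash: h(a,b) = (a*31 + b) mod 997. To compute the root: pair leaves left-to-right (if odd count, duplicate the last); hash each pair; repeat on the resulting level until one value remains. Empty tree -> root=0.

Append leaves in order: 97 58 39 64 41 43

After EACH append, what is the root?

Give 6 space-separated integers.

After append 97 (leaves=[97]):
  L0: [97]
  root=97
After append 58 (leaves=[97, 58]):
  L0: [97, 58]
  L1: h(97,58)=(97*31+58)%997=74 -> [74]
  root=74
After append 39 (leaves=[97, 58, 39]):
  L0: [97, 58, 39]
  L1: h(97,58)=(97*31+58)%997=74 h(39,39)=(39*31+39)%997=251 -> [74, 251]
  L2: h(74,251)=(74*31+251)%997=551 -> [551]
  root=551
After append 64 (leaves=[97, 58, 39, 64]):
  L0: [97, 58, 39, 64]
  L1: h(97,58)=(97*31+58)%997=74 h(39,64)=(39*31+64)%997=276 -> [74, 276]
  L2: h(74,276)=(74*31+276)%997=576 -> [576]
  root=576
After append 41 (leaves=[97, 58, 39, 64, 41]):
  L0: [97, 58, 39, 64, 41]
  L1: h(97,58)=(97*31+58)%997=74 h(39,64)=(39*31+64)%997=276 h(41,41)=(41*31+41)%997=315 -> [74, 276, 315]
  L2: h(74,276)=(74*31+276)%997=576 h(315,315)=(315*31+315)%997=110 -> [576, 110]
  L3: h(576,110)=(576*31+110)%997=20 -> [20]
  root=20
After append 43 (leaves=[97, 58, 39, 64, 41, 43]):
  L0: [97, 58, 39, 64, 41, 43]
  L1: h(97,58)=(97*31+58)%997=74 h(39,64)=(39*31+64)%997=276 h(41,43)=(41*31+43)%997=317 -> [74, 276, 317]
  L2: h(74,276)=(74*31+276)%997=576 h(317,317)=(317*31+317)%997=174 -> [576, 174]
  L3: h(576,174)=(576*31+174)%997=84 -> [84]
  root=84

Answer: 97 74 551 576 20 84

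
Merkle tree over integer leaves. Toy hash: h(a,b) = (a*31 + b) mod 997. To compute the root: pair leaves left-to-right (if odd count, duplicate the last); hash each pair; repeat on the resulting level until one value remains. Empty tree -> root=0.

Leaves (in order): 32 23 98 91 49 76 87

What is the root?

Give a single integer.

L0: [32, 23, 98, 91, 49, 76, 87]
L1: h(32,23)=(32*31+23)%997=18 h(98,91)=(98*31+91)%997=138 h(49,76)=(49*31+76)%997=598 h(87,87)=(87*31+87)%997=790 -> [18, 138, 598, 790]
L2: h(18,138)=(18*31+138)%997=696 h(598,790)=(598*31+790)%997=385 -> [696, 385]
L3: h(696,385)=(696*31+385)%997=27 -> [27]

Answer: 27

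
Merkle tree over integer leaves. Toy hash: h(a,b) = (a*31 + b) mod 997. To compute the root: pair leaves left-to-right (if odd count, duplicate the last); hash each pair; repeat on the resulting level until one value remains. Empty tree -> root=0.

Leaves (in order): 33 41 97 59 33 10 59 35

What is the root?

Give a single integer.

Answer: 899

Derivation:
L0: [33, 41, 97, 59, 33, 10, 59, 35]
L1: h(33,41)=(33*31+41)%997=67 h(97,59)=(97*31+59)%997=75 h(33,10)=(33*31+10)%997=36 h(59,35)=(59*31+35)%997=867 -> [67, 75, 36, 867]
L2: h(67,75)=(67*31+75)%997=158 h(36,867)=(36*31+867)%997=986 -> [158, 986]
L3: h(158,986)=(158*31+986)%997=899 -> [899]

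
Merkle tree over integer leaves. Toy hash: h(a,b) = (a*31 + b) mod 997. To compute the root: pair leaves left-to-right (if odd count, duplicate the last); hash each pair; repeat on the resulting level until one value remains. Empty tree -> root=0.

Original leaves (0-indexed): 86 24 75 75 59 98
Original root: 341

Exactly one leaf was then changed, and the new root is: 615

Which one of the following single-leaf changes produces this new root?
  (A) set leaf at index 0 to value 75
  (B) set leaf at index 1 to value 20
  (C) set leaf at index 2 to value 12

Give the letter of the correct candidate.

Original leaves: [86, 24, 75, 75, 59, 98]
Target new root: 615
Try each candidate change and compute the resulting root:
Candidate A: set leaf[0] = 75 -> leaves = [75, 24, 75, 75, 59, 98]
  L0: [75, 24, 75, 75, 59, 98]
  L1: h(75,24)=(75*31+24)%997=355 h(75,75)=(75*31+75)%997=406 h(59,98)=(59*31+98)%997=930 -> [355, 406, 930]
  L2: h(355,406)=(355*31+406)%997=444 h(930,930)=(930*31+930)%997=847 -> [444, 847]
  L3: h(444,847)=(444*31+847)%997=653 -> [653]
  root = 653 != target 615
Candidate B: set leaf[1] = 20 -> leaves = [86, 20, 75, 75, 59, 98]
  L0: [86, 20, 75, 75, 59, 98]
  L1: h(86,20)=(86*31+20)%997=692 h(75,75)=(75*31+75)%997=406 h(59,98)=(59*31+98)%997=930 -> [692, 406, 930]
  L2: h(692,406)=(692*31+406)%997=921 h(930,930)=(930*31+930)%997=847 -> [921, 847]
  L3: h(921,847)=(921*31+847)%997=485 -> [485]
  root = 485 != target 615
Candidate C: set leaf[2] = 12 -> leaves = [86, 24, 12, 75, 59, 98]
  L0: [86, 24, 12, 75, 59, 98]
  L1: h(86,24)=(86*31+24)%997=696 h(12,75)=(12*31+75)%997=447 h(59,98)=(59*31+98)%997=930 -> [696, 447, 930]
  L2: h(696,447)=(696*31+447)%997=89 h(930,930)=(930*31+930)%997=847 -> [89, 847]
  L3: h(89,847)=(89*31+847)%997=615 -> [615]
  root = 615 == target 615  ** MATCH **
Candidate C produces the target root.

Answer: C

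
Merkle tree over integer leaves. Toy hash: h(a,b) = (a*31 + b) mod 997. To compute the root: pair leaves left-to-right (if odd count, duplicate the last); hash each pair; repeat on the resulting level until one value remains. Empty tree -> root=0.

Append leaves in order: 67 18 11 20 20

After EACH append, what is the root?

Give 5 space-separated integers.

Answer: 67 101 492 501 119

Derivation:
After append 67 (leaves=[67]):
  L0: [67]
  root=67
After append 18 (leaves=[67, 18]):
  L0: [67, 18]
  L1: h(67,18)=(67*31+18)%997=101 -> [101]
  root=101
After append 11 (leaves=[67, 18, 11]):
  L0: [67, 18, 11]
  L1: h(67,18)=(67*31+18)%997=101 h(11,11)=(11*31+11)%997=352 -> [101, 352]
  L2: h(101,352)=(101*31+352)%997=492 -> [492]
  root=492
After append 20 (leaves=[67, 18, 11, 20]):
  L0: [67, 18, 11, 20]
  L1: h(67,18)=(67*31+18)%997=101 h(11,20)=(11*31+20)%997=361 -> [101, 361]
  L2: h(101,361)=(101*31+361)%997=501 -> [501]
  root=501
After append 20 (leaves=[67, 18, 11, 20, 20]):
  L0: [67, 18, 11, 20, 20]
  L1: h(67,18)=(67*31+18)%997=101 h(11,20)=(11*31+20)%997=361 h(20,20)=(20*31+20)%997=640 -> [101, 361, 640]
  L2: h(101,361)=(101*31+361)%997=501 h(640,640)=(640*31+640)%997=540 -> [501, 540]
  L3: h(501,540)=(501*31+540)%997=119 -> [119]
  root=119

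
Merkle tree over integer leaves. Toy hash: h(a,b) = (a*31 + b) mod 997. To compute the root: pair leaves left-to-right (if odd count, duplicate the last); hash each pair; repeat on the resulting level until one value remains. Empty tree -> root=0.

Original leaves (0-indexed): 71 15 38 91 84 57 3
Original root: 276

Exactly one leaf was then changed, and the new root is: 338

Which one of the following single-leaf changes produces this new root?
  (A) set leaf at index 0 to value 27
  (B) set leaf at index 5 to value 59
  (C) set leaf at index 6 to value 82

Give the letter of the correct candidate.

Answer: B

Derivation:
Original leaves: [71, 15, 38, 91, 84, 57, 3]
Target new root: 338
Try each candidate change and compute the resulting root:
Candidate A: set leaf[0] = 27 -> leaves = [27, 15, 38, 91, 84, 57, 3]
  L0: [27, 15, 38, 91, 84, 57, 3]
  L1: h(27,15)=(27*31+15)%997=852 h(38,91)=(38*31+91)%997=272 h(84,57)=(84*31+57)%997=667 h(3,3)=(3*31+3)%997=96 -> [852, 272, 667, 96]
  L2: h(852,272)=(852*31+272)%997=762 h(667,96)=(667*31+96)%997=833 -> [762, 833]
  L3: h(762,833)=(762*31+833)%997=527 -> [527]
  root = 527 != target 338
Candidate B: set leaf[5] = 59 -> leaves = [71, 15, 38, 91, 84, 59, 3]
  L0: [71, 15, 38, 91, 84, 59, 3]
  L1: h(71,15)=(71*31+15)%997=222 h(38,91)=(38*31+91)%997=272 h(84,59)=(84*31+59)%997=669 h(3,3)=(3*31+3)%997=96 -> [222, 272, 669, 96]
  L2: h(222,272)=(222*31+272)%997=175 h(669,96)=(669*31+96)%997=895 -> [175, 895]
  L3: h(175,895)=(175*31+895)%997=338 -> [338]
  root = 338 == target 338  ** MATCH **
Candidate C: set leaf[6] = 82 -> leaves = [71, 15, 38, 91, 84, 57, 82]
  L0: [71, 15, 38, 91, 84, 57, 82]
  L1: h(71,15)=(71*31+15)%997=222 h(38,91)=(38*31+91)%997=272 h(84,57)=(84*31+57)%997=667 h(82,82)=(82*31+82)%997=630 -> [222, 272, 667, 630]
  L2: h(222,272)=(222*31+272)%997=175 h(667,630)=(667*31+630)%997=370 -> [175, 370]
  L3: h(175,370)=(175*31+370)%997=810 -> [810]
  root = 810 != target 338
Candidate B produces the target root.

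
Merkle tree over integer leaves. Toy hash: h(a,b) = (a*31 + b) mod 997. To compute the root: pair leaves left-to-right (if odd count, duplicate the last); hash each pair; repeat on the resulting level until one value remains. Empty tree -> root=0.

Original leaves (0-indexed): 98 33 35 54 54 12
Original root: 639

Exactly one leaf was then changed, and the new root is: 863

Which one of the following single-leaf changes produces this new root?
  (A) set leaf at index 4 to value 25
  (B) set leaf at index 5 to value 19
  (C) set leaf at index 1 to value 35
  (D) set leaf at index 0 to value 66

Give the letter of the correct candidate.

Answer: B

Derivation:
Original leaves: [98, 33, 35, 54, 54, 12]
Target new root: 863
Try each candidate change and compute the resulting root:
Candidate A: set leaf[4] = 25 -> leaves = [98, 33, 35, 54, 25, 12]
  L0: [98, 33, 35, 54, 25, 12]
  L1: h(98,33)=(98*31+33)%997=80 h(35,54)=(35*31+54)%997=142 h(25,12)=(25*31+12)%997=787 -> [80, 142, 787]
  L2: h(80,142)=(80*31+142)%997=628 h(787,787)=(787*31+787)%997=259 -> [628, 259]
  L3: h(628,259)=(628*31+259)%997=784 -> [784]
  root = 784 != target 863
Candidate B: set leaf[5] = 19 -> leaves = [98, 33, 35, 54, 54, 19]
  L0: [98, 33, 35, 54, 54, 19]
  L1: h(98,33)=(98*31+33)%997=80 h(35,54)=(35*31+54)%997=142 h(54,19)=(54*31+19)%997=696 -> [80, 142, 696]
  L2: h(80,142)=(80*31+142)%997=628 h(696,696)=(696*31+696)%997=338 -> [628, 338]
  L3: h(628,338)=(628*31+338)%997=863 -> [863]
  root = 863 == target 863  ** MATCH **
Candidate C: set leaf[1] = 35 -> leaves = [98, 35, 35, 54, 54, 12]
  L0: [98, 35, 35, 54, 54, 12]
  L1: h(98,35)=(98*31+35)%997=82 h(35,54)=(35*31+54)%997=142 h(54,12)=(54*31+12)%997=689 -> [82, 142, 689]
  L2: h(82,142)=(82*31+142)%997=690 h(689,689)=(689*31+689)%997=114 -> [690, 114]
  L3: h(690,114)=(690*31+114)%997=567 -> [567]
  root = 567 != target 863
Candidate D: set leaf[0] = 66 -> leaves = [66, 33, 35, 54, 54, 12]
  L0: [66, 33, 35, 54, 54, 12]
  L1: h(66,33)=(66*31+33)%997=85 h(35,54)=(35*31+54)%997=142 h(54,12)=(54*31+12)%997=689 -> [85, 142, 689]
  L2: h(85,142)=(85*31+142)%997=783 h(689,689)=(689*31+689)%997=114 -> [783, 114]
  L3: h(783,114)=(783*31+114)%997=459 -> [459]
  root = 459 != target 863
Candidate B produces the target root.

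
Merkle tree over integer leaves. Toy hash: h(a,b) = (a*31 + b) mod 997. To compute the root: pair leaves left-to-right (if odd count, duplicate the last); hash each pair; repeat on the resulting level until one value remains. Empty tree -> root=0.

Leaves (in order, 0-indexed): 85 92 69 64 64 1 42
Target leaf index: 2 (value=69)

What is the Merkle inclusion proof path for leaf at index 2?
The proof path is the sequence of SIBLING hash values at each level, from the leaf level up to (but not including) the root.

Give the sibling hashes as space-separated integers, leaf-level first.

Answer: 64 733 68

Derivation:
L0 (leaves): [85, 92, 69, 64, 64, 1, 42], target index=2
L1: h(85,92)=(85*31+92)%997=733 [pair 0] h(69,64)=(69*31+64)%997=209 [pair 1] h(64,1)=(64*31+1)%997=988 [pair 2] h(42,42)=(42*31+42)%997=347 [pair 3] -> [733, 209, 988, 347]
  Sibling for proof at L0: 64
L2: h(733,209)=(733*31+209)%997=1 [pair 0] h(988,347)=(988*31+347)%997=68 [pair 1] -> [1, 68]
  Sibling for proof at L1: 733
L3: h(1,68)=(1*31+68)%997=99 [pair 0] -> [99]
  Sibling for proof at L2: 68
Root: 99
Proof path (sibling hashes from leaf to root): [64, 733, 68]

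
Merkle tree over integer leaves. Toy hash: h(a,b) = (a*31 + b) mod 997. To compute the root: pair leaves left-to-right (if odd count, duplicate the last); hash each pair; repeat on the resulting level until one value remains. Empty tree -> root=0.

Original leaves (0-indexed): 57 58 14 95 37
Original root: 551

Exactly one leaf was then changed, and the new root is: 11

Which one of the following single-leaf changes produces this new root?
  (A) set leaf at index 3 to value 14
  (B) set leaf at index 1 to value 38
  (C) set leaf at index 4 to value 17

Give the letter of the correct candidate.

Answer: C

Derivation:
Original leaves: [57, 58, 14, 95, 37]
Target new root: 11
Try each candidate change and compute the resulting root:
Candidate A: set leaf[3] = 14 -> leaves = [57, 58, 14, 14, 37]
  L0: [57, 58, 14, 14, 37]
  L1: h(57,58)=(57*31+58)%997=828 h(14,14)=(14*31+14)%997=448 h(37,37)=(37*31+37)%997=187 -> [828, 448, 187]
  L2: h(828,448)=(828*31+448)%997=194 h(187,187)=(187*31+187)%997=2 -> [194, 2]
  L3: h(194,2)=(194*31+2)%997=34 -> [34]
  root = 34 != target 11
Candidate B: set leaf[1] = 38 -> leaves = [57, 38, 14, 95, 37]
  L0: [57, 38, 14, 95, 37]
  L1: h(57,38)=(57*31+38)%997=808 h(14,95)=(14*31+95)%997=529 h(37,37)=(37*31+37)%997=187 -> [808, 529, 187]
  L2: h(808,529)=(808*31+529)%997=652 h(187,187)=(187*31+187)%997=2 -> [652, 2]
  L3: h(652,2)=(652*31+2)%997=274 -> [274]
  root = 274 != target 11
Candidate C: set leaf[4] = 17 -> leaves = [57, 58, 14, 95, 17]
  L0: [57, 58, 14, 95, 17]
  L1: h(57,58)=(57*31+58)%997=828 h(14,95)=(14*31+95)%997=529 h(17,17)=(17*31+17)%997=544 -> [828, 529, 544]
  L2: h(828,529)=(828*31+529)%997=275 h(544,544)=(544*31+544)%997=459 -> [275, 459]
  L3: h(275,459)=(275*31+459)%997=11 -> [11]
  root = 11 == target 11  ** MATCH **
Candidate C produces the target root.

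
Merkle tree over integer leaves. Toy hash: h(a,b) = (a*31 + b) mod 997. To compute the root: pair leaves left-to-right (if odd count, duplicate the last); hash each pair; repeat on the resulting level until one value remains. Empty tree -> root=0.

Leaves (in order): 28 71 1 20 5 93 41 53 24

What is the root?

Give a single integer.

Answer: 92

Derivation:
L0: [28, 71, 1, 20, 5, 93, 41, 53, 24]
L1: h(28,71)=(28*31+71)%997=939 h(1,20)=(1*31+20)%997=51 h(5,93)=(5*31+93)%997=248 h(41,53)=(41*31+53)%997=327 h(24,24)=(24*31+24)%997=768 -> [939, 51, 248, 327, 768]
L2: h(939,51)=(939*31+51)%997=247 h(248,327)=(248*31+327)%997=39 h(768,768)=(768*31+768)%997=648 -> [247, 39, 648]
L3: h(247,39)=(247*31+39)%997=717 h(648,648)=(648*31+648)%997=796 -> [717, 796]
L4: h(717,796)=(717*31+796)%997=92 -> [92]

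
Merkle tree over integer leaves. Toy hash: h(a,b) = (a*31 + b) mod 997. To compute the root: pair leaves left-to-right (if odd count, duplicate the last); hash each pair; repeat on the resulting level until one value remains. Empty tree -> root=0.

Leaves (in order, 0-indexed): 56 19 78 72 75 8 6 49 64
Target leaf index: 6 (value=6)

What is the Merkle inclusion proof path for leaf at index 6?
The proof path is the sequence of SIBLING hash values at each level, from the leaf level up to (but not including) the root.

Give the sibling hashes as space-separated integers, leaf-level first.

L0 (leaves): [56, 19, 78, 72, 75, 8, 6, 49, 64], target index=6
L1: h(56,19)=(56*31+19)%997=758 [pair 0] h(78,72)=(78*31+72)%997=496 [pair 1] h(75,8)=(75*31+8)%997=339 [pair 2] h(6,49)=(6*31+49)%997=235 [pair 3] h(64,64)=(64*31+64)%997=54 [pair 4] -> [758, 496, 339, 235, 54]
  Sibling for proof at L0: 49
L2: h(758,496)=(758*31+496)%997=66 [pair 0] h(339,235)=(339*31+235)%997=774 [pair 1] h(54,54)=(54*31+54)%997=731 [pair 2] -> [66, 774, 731]
  Sibling for proof at L1: 339
L3: h(66,774)=(66*31+774)%997=826 [pair 0] h(731,731)=(731*31+731)%997=461 [pair 1] -> [826, 461]
  Sibling for proof at L2: 66
L4: h(826,461)=(826*31+461)%997=145 [pair 0] -> [145]
  Sibling for proof at L3: 461
Root: 145
Proof path (sibling hashes from leaf to root): [49, 339, 66, 461]

Answer: 49 339 66 461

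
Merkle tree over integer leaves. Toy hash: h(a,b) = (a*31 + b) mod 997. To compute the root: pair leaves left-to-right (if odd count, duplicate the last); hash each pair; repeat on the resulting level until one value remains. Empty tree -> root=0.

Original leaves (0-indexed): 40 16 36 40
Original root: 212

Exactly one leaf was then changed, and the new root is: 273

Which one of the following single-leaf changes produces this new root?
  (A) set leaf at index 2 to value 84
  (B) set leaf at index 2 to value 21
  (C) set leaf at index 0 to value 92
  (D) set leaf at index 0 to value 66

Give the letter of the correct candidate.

Answer: D

Derivation:
Original leaves: [40, 16, 36, 40]
Target new root: 273
Try each candidate change and compute the resulting root:
Candidate A: set leaf[2] = 84 -> leaves = [40, 16, 84, 40]
  L0: [40, 16, 84, 40]
  L1: h(40,16)=(40*31+16)%997=259 h(84,40)=(84*31+40)%997=650 -> [259, 650]
  L2: h(259,650)=(259*31+650)%997=703 -> [703]
  root = 703 != target 273
Candidate B: set leaf[2] = 21 -> leaves = [40, 16, 21, 40]
  L0: [40, 16, 21, 40]
  L1: h(40,16)=(40*31+16)%997=259 h(21,40)=(21*31+40)%997=691 -> [259, 691]
  L2: h(259,691)=(259*31+691)%997=744 -> [744]
  root = 744 != target 273
Candidate C: set leaf[0] = 92 -> leaves = [92, 16, 36, 40]
  L0: [92, 16, 36, 40]
  L1: h(92,16)=(92*31+16)%997=874 h(36,40)=(36*31+40)%997=159 -> [874, 159]
  L2: h(874,159)=(874*31+159)%997=334 -> [334]
  root = 334 != target 273
Candidate D: set leaf[0] = 66 -> leaves = [66, 16, 36, 40]
  L0: [66, 16, 36, 40]
  L1: h(66,16)=(66*31+16)%997=68 h(36,40)=(36*31+40)%997=159 -> [68, 159]
  L2: h(68,159)=(68*31+159)%997=273 -> [273]
  root = 273 == target 273  ** MATCH **
Candidate D produces the target root.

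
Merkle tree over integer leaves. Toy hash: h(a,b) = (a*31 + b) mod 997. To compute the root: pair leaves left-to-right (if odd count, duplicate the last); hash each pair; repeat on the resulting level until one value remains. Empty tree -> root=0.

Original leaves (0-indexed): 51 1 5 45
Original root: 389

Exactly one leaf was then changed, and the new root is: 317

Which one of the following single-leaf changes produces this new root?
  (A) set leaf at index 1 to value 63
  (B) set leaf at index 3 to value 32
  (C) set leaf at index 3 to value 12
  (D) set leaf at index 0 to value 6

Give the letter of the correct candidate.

Original leaves: [51, 1, 5, 45]
Target new root: 317
Try each candidate change and compute the resulting root:
Candidate A: set leaf[1] = 63 -> leaves = [51, 63, 5, 45]
  L0: [51, 63, 5, 45]
  L1: h(51,63)=(51*31+63)%997=647 h(5,45)=(5*31+45)%997=200 -> [647, 200]
  L2: h(647,200)=(647*31+200)%997=317 -> [317]
  root = 317 == target 317  ** MATCH **
Candidate B: set leaf[3] = 32 -> leaves = [51, 1, 5, 32]
  L0: [51, 1, 5, 32]
  L1: h(51,1)=(51*31+1)%997=585 h(5,32)=(5*31+32)%997=187 -> [585, 187]
  L2: h(585,187)=(585*31+187)%997=376 -> [376]
  root = 376 != target 317
Candidate C: set leaf[3] = 12 -> leaves = [51, 1, 5, 12]
  L0: [51, 1, 5, 12]
  L1: h(51,1)=(51*31+1)%997=585 h(5,12)=(5*31+12)%997=167 -> [585, 167]
  L2: h(585,167)=(585*31+167)%997=356 -> [356]
  root = 356 != target 317
Candidate D: set leaf[0] = 6 -> leaves = [6, 1, 5, 45]
  L0: [6, 1, 5, 45]
  L1: h(6,1)=(6*31+1)%997=187 h(5,45)=(5*31+45)%997=200 -> [187, 200]
  L2: h(187,200)=(187*31+200)%997=15 -> [15]
  root = 15 != target 317
Candidate A produces the target root.

Answer: A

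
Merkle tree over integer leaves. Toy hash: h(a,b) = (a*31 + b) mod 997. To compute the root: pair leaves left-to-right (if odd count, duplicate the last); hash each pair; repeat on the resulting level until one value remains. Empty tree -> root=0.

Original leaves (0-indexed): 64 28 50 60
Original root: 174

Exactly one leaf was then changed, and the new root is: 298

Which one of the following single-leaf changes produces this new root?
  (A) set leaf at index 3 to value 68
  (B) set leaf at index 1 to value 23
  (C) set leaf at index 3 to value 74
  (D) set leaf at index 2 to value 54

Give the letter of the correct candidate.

Original leaves: [64, 28, 50, 60]
Target new root: 298
Try each candidate change and compute the resulting root:
Candidate A: set leaf[3] = 68 -> leaves = [64, 28, 50, 68]
  L0: [64, 28, 50, 68]
  L1: h(64,28)=(64*31+28)%997=18 h(50,68)=(50*31+68)%997=621 -> [18, 621]
  L2: h(18,621)=(18*31+621)%997=182 -> [182]
  root = 182 != target 298
Candidate B: set leaf[1] = 23 -> leaves = [64, 23, 50, 60]
  L0: [64, 23, 50, 60]
  L1: h(64,23)=(64*31+23)%997=13 h(50,60)=(50*31+60)%997=613 -> [13, 613]
  L2: h(13,613)=(13*31+613)%997=19 -> [19]
  root = 19 != target 298
Candidate C: set leaf[3] = 74 -> leaves = [64, 28, 50, 74]
  L0: [64, 28, 50, 74]
  L1: h(64,28)=(64*31+28)%997=18 h(50,74)=(50*31+74)%997=627 -> [18, 627]
  L2: h(18,627)=(18*31+627)%997=188 -> [188]
  root = 188 != target 298
Candidate D: set leaf[2] = 54 -> leaves = [64, 28, 54, 60]
  L0: [64, 28, 54, 60]
  L1: h(64,28)=(64*31+28)%997=18 h(54,60)=(54*31+60)%997=737 -> [18, 737]
  L2: h(18,737)=(18*31+737)%997=298 -> [298]
  root = 298 == target 298  ** MATCH **
Candidate D produces the target root.

Answer: D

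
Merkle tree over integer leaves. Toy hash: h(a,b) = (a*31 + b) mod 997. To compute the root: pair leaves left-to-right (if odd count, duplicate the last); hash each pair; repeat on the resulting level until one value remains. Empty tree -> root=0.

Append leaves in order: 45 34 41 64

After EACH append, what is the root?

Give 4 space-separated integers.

Answer: 45 432 746 769

Derivation:
After append 45 (leaves=[45]):
  L0: [45]
  root=45
After append 34 (leaves=[45, 34]):
  L0: [45, 34]
  L1: h(45,34)=(45*31+34)%997=432 -> [432]
  root=432
After append 41 (leaves=[45, 34, 41]):
  L0: [45, 34, 41]
  L1: h(45,34)=(45*31+34)%997=432 h(41,41)=(41*31+41)%997=315 -> [432, 315]
  L2: h(432,315)=(432*31+315)%997=746 -> [746]
  root=746
After append 64 (leaves=[45, 34, 41, 64]):
  L0: [45, 34, 41, 64]
  L1: h(45,34)=(45*31+34)%997=432 h(41,64)=(41*31+64)%997=338 -> [432, 338]
  L2: h(432,338)=(432*31+338)%997=769 -> [769]
  root=769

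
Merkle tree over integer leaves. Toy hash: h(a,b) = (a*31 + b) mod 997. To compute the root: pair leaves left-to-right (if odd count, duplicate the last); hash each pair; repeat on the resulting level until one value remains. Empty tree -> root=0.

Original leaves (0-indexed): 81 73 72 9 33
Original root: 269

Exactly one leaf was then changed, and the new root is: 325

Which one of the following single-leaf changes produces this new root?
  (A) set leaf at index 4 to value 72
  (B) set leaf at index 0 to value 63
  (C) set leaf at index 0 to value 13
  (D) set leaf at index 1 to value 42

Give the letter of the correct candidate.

Answer: A

Derivation:
Original leaves: [81, 73, 72, 9, 33]
Target new root: 325
Try each candidate change and compute the resulting root:
Candidate A: set leaf[4] = 72 -> leaves = [81, 73, 72, 9, 72]
  L0: [81, 73, 72, 9, 72]
  L1: h(81,73)=(81*31+73)%997=590 h(72,9)=(72*31+9)%997=247 h(72,72)=(72*31+72)%997=310 -> [590, 247, 310]
  L2: h(590,247)=(590*31+247)%997=591 h(310,310)=(310*31+310)%997=947 -> [591, 947]
  L3: h(591,947)=(591*31+947)%997=325 -> [325]
  root = 325 == target 325  ** MATCH **
Candidate B: set leaf[0] = 63 -> leaves = [63, 73, 72, 9, 33]
  L0: [63, 73, 72, 9, 33]
  L1: h(63,73)=(63*31+73)%997=32 h(72,9)=(72*31+9)%997=247 h(33,33)=(33*31+33)%997=59 -> [32, 247, 59]
  L2: h(32,247)=(32*31+247)%997=242 h(59,59)=(59*31+59)%997=891 -> [242, 891]
  L3: h(242,891)=(242*31+891)%997=417 -> [417]
  root = 417 != target 325
Candidate C: set leaf[0] = 13 -> leaves = [13, 73, 72, 9, 33]
  L0: [13, 73, 72, 9, 33]
  L1: h(13,73)=(13*31+73)%997=476 h(72,9)=(72*31+9)%997=247 h(33,33)=(33*31+33)%997=59 -> [476, 247, 59]
  L2: h(476,247)=(476*31+247)%997=48 h(59,59)=(59*31+59)%997=891 -> [48, 891]
  L3: h(48,891)=(48*31+891)%997=385 -> [385]
  root = 385 != target 325
Candidate D: set leaf[1] = 42 -> leaves = [81, 42, 72, 9, 33]
  L0: [81, 42, 72, 9, 33]
  L1: h(81,42)=(81*31+42)%997=559 h(72,9)=(72*31+9)%997=247 h(33,33)=(33*31+33)%997=59 -> [559, 247, 59]
  L2: h(559,247)=(559*31+247)%997=627 h(59,59)=(59*31+59)%997=891 -> [627, 891]
  L3: h(627,891)=(627*31+891)%997=388 -> [388]
  root = 388 != target 325
Candidate A produces the target root.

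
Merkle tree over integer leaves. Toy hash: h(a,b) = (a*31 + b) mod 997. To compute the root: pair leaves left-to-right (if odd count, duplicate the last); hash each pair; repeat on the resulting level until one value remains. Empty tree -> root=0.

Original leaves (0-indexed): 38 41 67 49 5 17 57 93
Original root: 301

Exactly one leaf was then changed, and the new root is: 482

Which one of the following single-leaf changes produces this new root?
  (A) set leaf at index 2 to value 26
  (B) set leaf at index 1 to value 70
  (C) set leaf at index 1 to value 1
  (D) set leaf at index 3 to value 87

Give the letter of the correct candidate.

Answer: D

Derivation:
Original leaves: [38, 41, 67, 49, 5, 17, 57, 93]
Target new root: 482
Try each candidate change and compute the resulting root:
Candidate A: set leaf[2] = 26 -> leaves = [38, 41, 26, 49, 5, 17, 57, 93]
  L0: [38, 41, 26, 49, 5, 17, 57, 93]
  L1: h(38,41)=(38*31+41)%997=222 h(26,49)=(26*31+49)%997=855 h(5,17)=(5*31+17)%997=172 h(57,93)=(57*31+93)%997=863 -> [222, 855, 172, 863]
  L2: h(222,855)=(222*31+855)%997=758 h(172,863)=(172*31+863)%997=213 -> [758, 213]
  L3: h(758,213)=(758*31+213)%997=780 -> [780]
  root = 780 != target 482
Candidate B: set leaf[1] = 70 -> leaves = [38, 70, 67, 49, 5, 17, 57, 93]
  L0: [38, 70, 67, 49, 5, 17, 57, 93]
  L1: h(38,70)=(38*31+70)%997=251 h(67,49)=(67*31+49)%997=132 h(5,17)=(5*31+17)%997=172 h(57,93)=(57*31+93)%997=863 -> [251, 132, 172, 863]
  L2: h(251,132)=(251*31+132)%997=934 h(172,863)=(172*31+863)%997=213 -> [934, 213]
  L3: h(934,213)=(934*31+213)%997=254 -> [254]
  root = 254 != target 482
Candidate C: set leaf[1] = 1 -> leaves = [38, 1, 67, 49, 5, 17, 57, 93]
  L0: [38, 1, 67, 49, 5, 17, 57, 93]
  L1: h(38,1)=(38*31+1)%997=182 h(67,49)=(67*31+49)%997=132 h(5,17)=(5*31+17)%997=172 h(57,93)=(57*31+93)%997=863 -> [182, 132, 172, 863]
  L2: h(182,132)=(182*31+132)%997=789 h(172,863)=(172*31+863)%997=213 -> [789, 213]
  L3: h(789,213)=(789*31+213)%997=744 -> [744]
  root = 744 != target 482
Candidate D: set leaf[3] = 87 -> leaves = [38, 41, 67, 87, 5, 17, 57, 93]
  L0: [38, 41, 67, 87, 5, 17, 57, 93]
  L1: h(38,41)=(38*31+41)%997=222 h(67,87)=(67*31+87)%997=170 h(5,17)=(5*31+17)%997=172 h(57,93)=(57*31+93)%997=863 -> [222, 170, 172, 863]
  L2: h(222,170)=(222*31+170)%997=73 h(172,863)=(172*31+863)%997=213 -> [73, 213]
  L3: h(73,213)=(73*31+213)%997=482 -> [482]
  root = 482 == target 482  ** MATCH **
Candidate D produces the target root.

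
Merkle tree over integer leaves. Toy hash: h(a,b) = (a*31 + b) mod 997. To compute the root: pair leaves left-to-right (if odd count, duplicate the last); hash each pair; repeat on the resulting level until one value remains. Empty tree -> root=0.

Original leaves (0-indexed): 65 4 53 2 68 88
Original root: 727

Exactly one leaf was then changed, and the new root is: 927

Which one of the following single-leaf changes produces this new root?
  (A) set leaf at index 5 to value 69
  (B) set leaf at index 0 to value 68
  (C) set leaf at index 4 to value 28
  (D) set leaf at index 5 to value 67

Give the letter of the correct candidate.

Answer: C

Derivation:
Original leaves: [65, 4, 53, 2, 68, 88]
Target new root: 927
Try each candidate change and compute the resulting root:
Candidate A: set leaf[5] = 69 -> leaves = [65, 4, 53, 2, 68, 69]
  L0: [65, 4, 53, 2, 68, 69]
  L1: h(65,4)=(65*31+4)%997=25 h(53,2)=(53*31+2)%997=648 h(68,69)=(68*31+69)%997=183 -> [25, 648, 183]
  L2: h(25,648)=(25*31+648)%997=426 h(183,183)=(183*31+183)%997=871 -> [426, 871]
  L3: h(426,871)=(426*31+871)%997=119 -> [119]
  root = 119 != target 927
Candidate B: set leaf[0] = 68 -> leaves = [68, 4, 53, 2, 68, 88]
  L0: [68, 4, 53, 2, 68, 88]
  L1: h(68,4)=(68*31+4)%997=118 h(53,2)=(53*31+2)%997=648 h(68,88)=(68*31+88)%997=202 -> [118, 648, 202]
  L2: h(118,648)=(118*31+648)%997=318 h(202,202)=(202*31+202)%997=482 -> [318, 482]
  L3: h(318,482)=(318*31+482)%997=370 -> [370]
  root = 370 != target 927
Candidate C: set leaf[4] = 28 -> leaves = [65, 4, 53, 2, 28, 88]
  L0: [65, 4, 53, 2, 28, 88]
  L1: h(65,4)=(65*31+4)%997=25 h(53,2)=(53*31+2)%997=648 h(28,88)=(28*31+88)%997=956 -> [25, 648, 956]
  L2: h(25,648)=(25*31+648)%997=426 h(956,956)=(956*31+956)%997=682 -> [426, 682]
  L3: h(426,682)=(426*31+682)%997=927 -> [927]
  root = 927 == target 927  ** MATCH **
Candidate D: set leaf[5] = 67 -> leaves = [65, 4, 53, 2, 68, 67]
  L0: [65, 4, 53, 2, 68, 67]
  L1: h(65,4)=(65*31+4)%997=25 h(53,2)=(53*31+2)%997=648 h(68,67)=(68*31+67)%997=181 -> [25, 648, 181]
  L2: h(25,648)=(25*31+648)%997=426 h(181,181)=(181*31+181)%997=807 -> [426, 807]
  L3: h(426,807)=(426*31+807)%997=55 -> [55]
  root = 55 != target 927
Candidate C produces the target root.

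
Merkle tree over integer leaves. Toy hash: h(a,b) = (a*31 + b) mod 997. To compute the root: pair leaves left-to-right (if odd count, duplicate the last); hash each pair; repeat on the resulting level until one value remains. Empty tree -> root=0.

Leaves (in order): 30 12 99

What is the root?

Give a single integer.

Answer: 466

Derivation:
L0: [30, 12, 99]
L1: h(30,12)=(30*31+12)%997=942 h(99,99)=(99*31+99)%997=177 -> [942, 177]
L2: h(942,177)=(942*31+177)%997=466 -> [466]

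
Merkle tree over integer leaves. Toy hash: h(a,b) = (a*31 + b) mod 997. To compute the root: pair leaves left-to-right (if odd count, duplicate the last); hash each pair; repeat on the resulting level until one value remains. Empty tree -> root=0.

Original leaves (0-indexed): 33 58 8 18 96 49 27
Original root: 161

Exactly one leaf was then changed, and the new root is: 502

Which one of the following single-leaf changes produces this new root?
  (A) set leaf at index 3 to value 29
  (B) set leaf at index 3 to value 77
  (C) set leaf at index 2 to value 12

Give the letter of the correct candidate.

Answer: A

Derivation:
Original leaves: [33, 58, 8, 18, 96, 49, 27]
Target new root: 502
Try each candidate change and compute the resulting root:
Candidate A: set leaf[3] = 29 -> leaves = [33, 58, 8, 29, 96, 49, 27]
  L0: [33, 58, 8, 29, 96, 49, 27]
  L1: h(33,58)=(33*31+58)%997=84 h(8,29)=(8*31+29)%997=277 h(96,49)=(96*31+49)%997=34 h(27,27)=(27*31+27)%997=864 -> [84, 277, 34, 864]
  L2: h(84,277)=(84*31+277)%997=887 h(34,864)=(34*31+864)%997=921 -> [887, 921]
  L3: h(887,921)=(887*31+921)%997=502 -> [502]
  root = 502 == target 502  ** MATCH **
Candidate B: set leaf[3] = 77 -> leaves = [33, 58, 8, 77, 96, 49, 27]
  L0: [33, 58, 8, 77, 96, 49, 27]
  L1: h(33,58)=(33*31+58)%997=84 h(8,77)=(8*31+77)%997=325 h(96,49)=(96*31+49)%997=34 h(27,27)=(27*31+27)%997=864 -> [84, 325, 34, 864]
  L2: h(84,325)=(84*31+325)%997=935 h(34,864)=(34*31+864)%997=921 -> [935, 921]
  L3: h(935,921)=(935*31+921)%997=993 -> [993]
  root = 993 != target 502
Candidate C: set leaf[2] = 12 -> leaves = [33, 58, 12, 18, 96, 49, 27]
  L0: [33, 58, 12, 18, 96, 49, 27]
  L1: h(33,58)=(33*31+58)%997=84 h(12,18)=(12*31+18)%997=390 h(96,49)=(96*31+49)%997=34 h(27,27)=(27*31+27)%997=864 -> [84, 390, 34, 864]
  L2: h(84,390)=(84*31+390)%997=3 h(34,864)=(34*31+864)%997=921 -> [3, 921]
  L3: h(3,921)=(3*31+921)%997=17 -> [17]
  root = 17 != target 502
Candidate A produces the target root.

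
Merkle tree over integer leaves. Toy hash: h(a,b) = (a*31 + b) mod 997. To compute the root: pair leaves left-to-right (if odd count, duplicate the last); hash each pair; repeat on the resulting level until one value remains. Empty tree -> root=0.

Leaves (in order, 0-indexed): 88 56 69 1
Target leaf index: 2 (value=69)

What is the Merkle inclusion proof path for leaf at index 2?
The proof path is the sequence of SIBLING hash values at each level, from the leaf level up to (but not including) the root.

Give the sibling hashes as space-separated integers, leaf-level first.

L0 (leaves): [88, 56, 69, 1], target index=2
L1: h(88,56)=(88*31+56)%997=790 [pair 0] h(69,1)=(69*31+1)%997=146 [pair 1] -> [790, 146]
  Sibling for proof at L0: 1
L2: h(790,146)=(790*31+146)%997=708 [pair 0] -> [708]
  Sibling for proof at L1: 790
Root: 708
Proof path (sibling hashes from leaf to root): [1, 790]

Answer: 1 790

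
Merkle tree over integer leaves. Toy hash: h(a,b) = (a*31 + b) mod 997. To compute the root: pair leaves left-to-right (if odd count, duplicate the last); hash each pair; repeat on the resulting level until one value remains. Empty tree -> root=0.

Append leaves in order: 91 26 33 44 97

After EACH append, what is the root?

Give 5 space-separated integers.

Answer: 91 853 580 591 3

Derivation:
After append 91 (leaves=[91]):
  L0: [91]
  root=91
After append 26 (leaves=[91, 26]):
  L0: [91, 26]
  L1: h(91,26)=(91*31+26)%997=853 -> [853]
  root=853
After append 33 (leaves=[91, 26, 33]):
  L0: [91, 26, 33]
  L1: h(91,26)=(91*31+26)%997=853 h(33,33)=(33*31+33)%997=59 -> [853, 59]
  L2: h(853,59)=(853*31+59)%997=580 -> [580]
  root=580
After append 44 (leaves=[91, 26, 33, 44]):
  L0: [91, 26, 33, 44]
  L1: h(91,26)=(91*31+26)%997=853 h(33,44)=(33*31+44)%997=70 -> [853, 70]
  L2: h(853,70)=(853*31+70)%997=591 -> [591]
  root=591
After append 97 (leaves=[91, 26, 33, 44, 97]):
  L0: [91, 26, 33, 44, 97]
  L1: h(91,26)=(91*31+26)%997=853 h(33,44)=(33*31+44)%997=70 h(97,97)=(97*31+97)%997=113 -> [853, 70, 113]
  L2: h(853,70)=(853*31+70)%997=591 h(113,113)=(113*31+113)%997=625 -> [591, 625]
  L3: h(591,625)=(591*31+625)%997=3 -> [3]
  root=3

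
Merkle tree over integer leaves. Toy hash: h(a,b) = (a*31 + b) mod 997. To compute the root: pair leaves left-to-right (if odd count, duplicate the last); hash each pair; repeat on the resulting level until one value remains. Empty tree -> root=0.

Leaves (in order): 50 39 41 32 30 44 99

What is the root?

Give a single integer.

Answer: 599

Derivation:
L0: [50, 39, 41, 32, 30, 44, 99]
L1: h(50,39)=(50*31+39)%997=592 h(41,32)=(41*31+32)%997=306 h(30,44)=(30*31+44)%997=974 h(99,99)=(99*31+99)%997=177 -> [592, 306, 974, 177]
L2: h(592,306)=(592*31+306)%997=712 h(974,177)=(974*31+177)%997=461 -> [712, 461]
L3: h(712,461)=(712*31+461)%997=599 -> [599]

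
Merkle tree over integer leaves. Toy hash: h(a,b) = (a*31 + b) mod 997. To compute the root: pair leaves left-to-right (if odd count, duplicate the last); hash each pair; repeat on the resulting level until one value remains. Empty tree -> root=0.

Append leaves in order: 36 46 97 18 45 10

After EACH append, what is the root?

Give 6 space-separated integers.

Answer: 36 165 243 164 317 194

Derivation:
After append 36 (leaves=[36]):
  L0: [36]
  root=36
After append 46 (leaves=[36, 46]):
  L0: [36, 46]
  L1: h(36,46)=(36*31+46)%997=165 -> [165]
  root=165
After append 97 (leaves=[36, 46, 97]):
  L0: [36, 46, 97]
  L1: h(36,46)=(36*31+46)%997=165 h(97,97)=(97*31+97)%997=113 -> [165, 113]
  L2: h(165,113)=(165*31+113)%997=243 -> [243]
  root=243
After append 18 (leaves=[36, 46, 97, 18]):
  L0: [36, 46, 97, 18]
  L1: h(36,46)=(36*31+46)%997=165 h(97,18)=(97*31+18)%997=34 -> [165, 34]
  L2: h(165,34)=(165*31+34)%997=164 -> [164]
  root=164
After append 45 (leaves=[36, 46, 97, 18, 45]):
  L0: [36, 46, 97, 18, 45]
  L1: h(36,46)=(36*31+46)%997=165 h(97,18)=(97*31+18)%997=34 h(45,45)=(45*31+45)%997=443 -> [165, 34, 443]
  L2: h(165,34)=(165*31+34)%997=164 h(443,443)=(443*31+443)%997=218 -> [164, 218]
  L3: h(164,218)=(164*31+218)%997=317 -> [317]
  root=317
After append 10 (leaves=[36, 46, 97, 18, 45, 10]):
  L0: [36, 46, 97, 18, 45, 10]
  L1: h(36,46)=(36*31+46)%997=165 h(97,18)=(97*31+18)%997=34 h(45,10)=(45*31+10)%997=408 -> [165, 34, 408]
  L2: h(165,34)=(165*31+34)%997=164 h(408,408)=(408*31+408)%997=95 -> [164, 95]
  L3: h(164,95)=(164*31+95)%997=194 -> [194]
  root=194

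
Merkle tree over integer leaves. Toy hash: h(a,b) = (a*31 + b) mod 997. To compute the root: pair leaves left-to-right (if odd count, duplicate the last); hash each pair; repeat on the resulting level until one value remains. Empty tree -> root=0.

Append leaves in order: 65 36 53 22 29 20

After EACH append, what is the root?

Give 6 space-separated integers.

Answer: 65 57 472 441 496 208

Derivation:
After append 65 (leaves=[65]):
  L0: [65]
  root=65
After append 36 (leaves=[65, 36]):
  L0: [65, 36]
  L1: h(65,36)=(65*31+36)%997=57 -> [57]
  root=57
After append 53 (leaves=[65, 36, 53]):
  L0: [65, 36, 53]
  L1: h(65,36)=(65*31+36)%997=57 h(53,53)=(53*31+53)%997=699 -> [57, 699]
  L2: h(57,699)=(57*31+699)%997=472 -> [472]
  root=472
After append 22 (leaves=[65, 36, 53, 22]):
  L0: [65, 36, 53, 22]
  L1: h(65,36)=(65*31+36)%997=57 h(53,22)=(53*31+22)%997=668 -> [57, 668]
  L2: h(57,668)=(57*31+668)%997=441 -> [441]
  root=441
After append 29 (leaves=[65, 36, 53, 22, 29]):
  L0: [65, 36, 53, 22, 29]
  L1: h(65,36)=(65*31+36)%997=57 h(53,22)=(53*31+22)%997=668 h(29,29)=(29*31+29)%997=928 -> [57, 668, 928]
  L2: h(57,668)=(57*31+668)%997=441 h(928,928)=(928*31+928)%997=783 -> [441, 783]
  L3: h(441,783)=(441*31+783)%997=496 -> [496]
  root=496
After append 20 (leaves=[65, 36, 53, 22, 29, 20]):
  L0: [65, 36, 53, 22, 29, 20]
  L1: h(65,36)=(65*31+36)%997=57 h(53,22)=(53*31+22)%997=668 h(29,20)=(29*31+20)%997=919 -> [57, 668, 919]
  L2: h(57,668)=(57*31+668)%997=441 h(919,919)=(919*31+919)%997=495 -> [441, 495]
  L3: h(441,495)=(441*31+495)%997=208 -> [208]
  root=208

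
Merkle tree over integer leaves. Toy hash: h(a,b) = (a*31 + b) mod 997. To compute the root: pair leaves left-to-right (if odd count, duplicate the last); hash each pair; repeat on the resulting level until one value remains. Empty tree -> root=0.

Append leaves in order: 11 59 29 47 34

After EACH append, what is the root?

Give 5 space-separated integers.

After append 11 (leaves=[11]):
  L0: [11]
  root=11
After append 59 (leaves=[11, 59]):
  L0: [11, 59]
  L1: h(11,59)=(11*31+59)%997=400 -> [400]
  root=400
After append 29 (leaves=[11, 59, 29]):
  L0: [11, 59, 29]
  L1: h(11,59)=(11*31+59)%997=400 h(29,29)=(29*31+29)%997=928 -> [400, 928]
  L2: h(400,928)=(400*31+928)%997=367 -> [367]
  root=367
After append 47 (leaves=[11, 59, 29, 47]):
  L0: [11, 59, 29, 47]
  L1: h(11,59)=(11*31+59)%997=400 h(29,47)=(29*31+47)%997=946 -> [400, 946]
  L2: h(400,946)=(400*31+946)%997=385 -> [385]
  root=385
After append 34 (leaves=[11, 59, 29, 47, 34]):
  L0: [11, 59, 29, 47, 34]
  L1: h(11,59)=(11*31+59)%997=400 h(29,47)=(29*31+47)%997=946 h(34,34)=(34*31+34)%997=91 -> [400, 946, 91]
  L2: h(400,946)=(400*31+946)%997=385 h(91,91)=(91*31+91)%997=918 -> [385, 918]
  L3: h(385,918)=(385*31+918)%997=889 -> [889]
  root=889

Answer: 11 400 367 385 889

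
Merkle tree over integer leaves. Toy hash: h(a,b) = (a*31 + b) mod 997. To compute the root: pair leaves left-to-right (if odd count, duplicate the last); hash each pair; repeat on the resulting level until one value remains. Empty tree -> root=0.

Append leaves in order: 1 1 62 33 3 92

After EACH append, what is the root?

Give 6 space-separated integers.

Answer: 1 32 982 953 711 568

Derivation:
After append 1 (leaves=[1]):
  L0: [1]
  root=1
After append 1 (leaves=[1, 1]):
  L0: [1, 1]
  L1: h(1,1)=(1*31+1)%997=32 -> [32]
  root=32
After append 62 (leaves=[1, 1, 62]):
  L0: [1, 1, 62]
  L1: h(1,1)=(1*31+1)%997=32 h(62,62)=(62*31+62)%997=987 -> [32, 987]
  L2: h(32,987)=(32*31+987)%997=982 -> [982]
  root=982
After append 33 (leaves=[1, 1, 62, 33]):
  L0: [1, 1, 62, 33]
  L1: h(1,1)=(1*31+1)%997=32 h(62,33)=(62*31+33)%997=958 -> [32, 958]
  L2: h(32,958)=(32*31+958)%997=953 -> [953]
  root=953
After append 3 (leaves=[1, 1, 62, 33, 3]):
  L0: [1, 1, 62, 33, 3]
  L1: h(1,1)=(1*31+1)%997=32 h(62,33)=(62*31+33)%997=958 h(3,3)=(3*31+3)%997=96 -> [32, 958, 96]
  L2: h(32,958)=(32*31+958)%997=953 h(96,96)=(96*31+96)%997=81 -> [953, 81]
  L3: h(953,81)=(953*31+81)%997=711 -> [711]
  root=711
After append 92 (leaves=[1, 1, 62, 33, 3, 92]):
  L0: [1, 1, 62, 33, 3, 92]
  L1: h(1,1)=(1*31+1)%997=32 h(62,33)=(62*31+33)%997=958 h(3,92)=(3*31+92)%997=185 -> [32, 958, 185]
  L2: h(32,958)=(32*31+958)%997=953 h(185,185)=(185*31+185)%997=935 -> [953, 935]
  L3: h(953,935)=(953*31+935)%997=568 -> [568]
  root=568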